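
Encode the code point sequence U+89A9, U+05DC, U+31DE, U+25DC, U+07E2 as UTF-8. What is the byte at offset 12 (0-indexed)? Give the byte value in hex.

U+89A9 → 3-byte form E8 A6 A9 at offsets 0–2.
U+05DC → 2-byte form D7 9C at offsets 3–4.
U+31DE → 3-byte form E3 87 9E at offsets 5–7.
U+25DC → 3-byte form E2 97 9C at offsets 8–10.
U+07E2 → 2-byte form DF A2 at offsets 11–12.
Offset 12 falls in char 5's range; it's byte 2 of DF A2 = 0xA2.

0xA2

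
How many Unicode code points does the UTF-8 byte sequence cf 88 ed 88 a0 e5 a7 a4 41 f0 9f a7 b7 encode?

5

Byte at offset 0: 0xCF = 11001111 → 2-byte char (#1). Advance 2.
Byte at offset 2: 0xED = 11101101 → 3-byte char (#2). Advance 3.
Byte at offset 5: 0xE5 = 11100101 → 3-byte char (#3). Advance 3.
Byte at offset 8: 0x41 = 01000001 → 1-byte char (#4). Advance 1.
Byte at offset 9: 0xF0 = 11110000 → 4-byte char (#5). Advance 4.
Reached end at offset 13 after 5 code points.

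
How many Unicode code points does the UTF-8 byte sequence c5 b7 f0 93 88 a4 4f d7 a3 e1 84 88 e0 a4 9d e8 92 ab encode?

7

Byte at offset 0: 0xC5 = 11000101 → 2-byte char (#1). Advance 2.
Byte at offset 2: 0xF0 = 11110000 → 4-byte char (#2). Advance 4.
Byte at offset 6: 0x4F = 01001111 → 1-byte char (#3). Advance 1.
Byte at offset 7: 0xD7 = 11010111 → 2-byte char (#4). Advance 2.
Byte at offset 9: 0xE1 = 11100001 → 3-byte char (#5). Advance 3.
Byte at offset 12: 0xE0 = 11100000 → 3-byte char (#6). Advance 3.
Byte at offset 15: 0xE8 = 11101000 → 3-byte char (#7). Advance 3.
Reached end at offset 18 after 7 code points.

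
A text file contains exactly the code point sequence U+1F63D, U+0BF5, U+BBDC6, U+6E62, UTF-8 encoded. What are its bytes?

U+1F63D: 4-byte form → F0 9F 98 BD.
U+0BF5: 3-byte form → E0 AF B5.
U+BBDC6: 4-byte form → F2 BB B7 86.
U+6E62: 3-byte form → E6 B9 A2.
Concatenated (14 bytes): F0 9F 98 BD E0 AF B5 F2 BB B7 86 E6 B9 A2.

F0 9F 98 BD E0 AF B5 F2 BB B7 86 E6 B9 A2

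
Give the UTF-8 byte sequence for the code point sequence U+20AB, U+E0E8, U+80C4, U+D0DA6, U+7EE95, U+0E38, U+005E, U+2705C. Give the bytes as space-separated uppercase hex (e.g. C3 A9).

U+20AB: 3-byte form → E2 82 AB.
U+E0E8: 3-byte form → EE 83 A8.
U+80C4: 3-byte form → E8 83 84.
U+D0DA6: 4-byte form → F3 90 B6 A6.
U+7EE95: 4-byte form → F1 BE BA 95.
U+0E38: 3-byte form → E0 B8 B8.
U+005E: 1-byte form → 5E.
U+2705C: 4-byte form → F0 A7 81 9C.
Concatenated (25 bytes): E2 82 AB EE 83 A8 E8 83 84 F3 90 B6 A6 F1 BE BA 95 E0 B8 B8 5E F0 A7 81 9C.

E2 82 AB EE 83 A8 E8 83 84 F3 90 B6 A6 F1 BE BA 95 E0 B8 B8 5E F0 A7 81 9C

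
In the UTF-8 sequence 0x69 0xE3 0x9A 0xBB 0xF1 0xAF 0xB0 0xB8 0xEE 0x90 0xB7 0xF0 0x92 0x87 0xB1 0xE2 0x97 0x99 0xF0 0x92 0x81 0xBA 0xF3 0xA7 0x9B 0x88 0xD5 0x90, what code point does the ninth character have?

Offset 0: leading byte 0x69 = 01101001 → 1-byte char #1 = 69.
Offset 1: leading byte 0xE3 = 11100011 → 3-byte char #2 = E3 9A BB.
Offset 4: leading byte 0xF1 = 11110001 → 4-byte char #3 = F1 AF B0 B8.
Offset 8: leading byte 0xEE = 11101110 → 3-byte char #4 = EE 90 B7.
Offset 11: leading byte 0xF0 = 11110000 → 4-byte char #5 = F0 92 87 B1.
Offset 15: leading byte 0xE2 = 11100010 → 3-byte char #6 = E2 97 99.
Offset 18: leading byte 0xF0 = 11110000 → 4-byte char #7 = F0 92 81 BA.
Offset 22: leading byte 0xF3 = 11110011 → 4-byte char #8 = F3 A7 9B 88.
Offset 26: leading byte 0xD5 = 11010101 → 2-byte char #9 = D5 90.
Leading byte 0xD5 = 11010101 matches 110xxxxx → 2-byte sequence.
Byte 1: 0xD5 = 11010101, payload 10101 (5 bits).
Byte 2: 0x90 = 10010000 (10xxxxxx ✓), payload 010000.
Concatenate: 10101010000 = 0x550 (11 bits → U+0550).

U+0550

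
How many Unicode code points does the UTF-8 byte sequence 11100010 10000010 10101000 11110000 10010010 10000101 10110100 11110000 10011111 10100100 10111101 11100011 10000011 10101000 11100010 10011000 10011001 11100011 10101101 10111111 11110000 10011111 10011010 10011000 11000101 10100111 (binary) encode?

Byte at offset 0: 0xE2 = 11100010 → 3-byte char (#1). Advance 3.
Byte at offset 3: 0xF0 = 11110000 → 4-byte char (#2). Advance 4.
Byte at offset 7: 0xF0 = 11110000 → 4-byte char (#3). Advance 4.
Byte at offset 11: 0xE3 = 11100011 → 3-byte char (#4). Advance 3.
Byte at offset 14: 0xE2 = 11100010 → 3-byte char (#5). Advance 3.
Byte at offset 17: 0xE3 = 11100011 → 3-byte char (#6). Advance 3.
Byte at offset 20: 0xF0 = 11110000 → 4-byte char (#7). Advance 4.
Byte at offset 24: 0xC5 = 11000101 → 2-byte char (#8). Advance 2.
Reached end at offset 26 after 8 code points.

8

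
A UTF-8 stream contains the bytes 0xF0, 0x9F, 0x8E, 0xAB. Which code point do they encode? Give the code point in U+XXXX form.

Leading byte 0xF0 = 11110000 matches 11110xxx → 4-byte sequence.
Byte 1: 0xF0 = 11110000, payload 000 (3 bits).
Byte 2: 0x9F = 10011111 (10xxxxxx ✓), payload 011111.
Byte 3: 0x8E = 10001110 (10xxxxxx ✓), payload 001110.
Byte 4: 0xAB = 10101011 (10xxxxxx ✓), payload 101011.
Concatenate: 000011111001110101011 = 0x1F3AB (21 bits → U+1F3AB).

U+1F3AB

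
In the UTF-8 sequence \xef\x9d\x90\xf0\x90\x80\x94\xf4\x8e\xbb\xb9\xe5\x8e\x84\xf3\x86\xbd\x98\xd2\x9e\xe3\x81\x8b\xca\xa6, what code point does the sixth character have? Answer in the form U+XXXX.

Offset 0: leading byte 0xEF = 11101111 → 3-byte char #1 = EF 9D 90.
Offset 3: leading byte 0xF0 = 11110000 → 4-byte char #2 = F0 90 80 94.
Offset 7: leading byte 0xF4 = 11110100 → 4-byte char #3 = F4 8E BB B9.
Offset 11: leading byte 0xE5 = 11100101 → 3-byte char #4 = E5 8E 84.
Offset 14: leading byte 0xF3 = 11110011 → 4-byte char #5 = F3 86 BD 98.
Offset 18: leading byte 0xD2 = 11010010 → 2-byte char #6 = D2 9E.
Leading byte 0xD2 = 11010010 matches 110xxxxx → 2-byte sequence.
Byte 1: 0xD2 = 11010010, payload 10010 (5 bits).
Byte 2: 0x9E = 10011110 (10xxxxxx ✓), payload 011110.
Concatenate: 10010011110 = 0x49E (11 bits → U+049E).

U+049E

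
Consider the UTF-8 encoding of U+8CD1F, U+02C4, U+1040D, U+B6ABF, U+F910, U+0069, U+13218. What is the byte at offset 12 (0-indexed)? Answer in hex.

U+8CD1F → 4-byte form F2 8C B4 9F at offsets 0–3.
U+02C4 → 2-byte form CB 84 at offsets 4–5.
U+1040D → 4-byte form F0 90 90 8D at offsets 6–9.
U+B6ABF → 4-byte form F2 B6 AA BF at offsets 10–13.
Offset 12 falls in char 4's range; it's byte 3 of F2 B6 AA BF = 0xAA.

0xAA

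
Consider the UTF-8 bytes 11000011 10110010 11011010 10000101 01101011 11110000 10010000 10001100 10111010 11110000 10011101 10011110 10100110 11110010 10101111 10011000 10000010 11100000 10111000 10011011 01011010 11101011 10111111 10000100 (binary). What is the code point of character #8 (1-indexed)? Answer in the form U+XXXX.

U+005A

Offset 0: leading byte 0xC3 = 11000011 → 2-byte char #1 = C3 B2.
Offset 2: leading byte 0xDA = 11011010 → 2-byte char #2 = DA 85.
Offset 4: leading byte 0x6B = 01101011 → 1-byte char #3 = 6B.
Offset 5: leading byte 0xF0 = 11110000 → 4-byte char #4 = F0 90 8C BA.
Offset 9: leading byte 0xF0 = 11110000 → 4-byte char #5 = F0 9D 9E A6.
Offset 13: leading byte 0xF2 = 11110010 → 4-byte char #6 = F2 AF 98 82.
Offset 17: leading byte 0xE0 = 11100000 → 3-byte char #7 = E0 B8 9B.
Offset 20: leading byte 0x5A = 01011010 → 1-byte char #8 = 5A.
Leading byte 0x5A = 01011010 matches 0xxxxxxx → 1-byte sequence.
Byte 1: 0x5A = 01011010, payload 1011010 (7 bits).
Concatenate: 1011010 = 0x5A (7 bits → U+005A).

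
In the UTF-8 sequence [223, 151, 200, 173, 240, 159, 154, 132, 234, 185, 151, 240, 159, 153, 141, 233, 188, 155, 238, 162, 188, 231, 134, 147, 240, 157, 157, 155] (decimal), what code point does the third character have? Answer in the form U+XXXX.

Offset 0: leading byte 0xDF = 11011111 → 2-byte char #1 = DF 97.
Offset 2: leading byte 0xC8 = 11001000 → 2-byte char #2 = C8 AD.
Offset 4: leading byte 0xF0 = 11110000 → 4-byte char #3 = F0 9F 9A 84.
Leading byte 0xF0 = 11110000 matches 11110xxx → 4-byte sequence.
Byte 1: 0xF0 = 11110000, payload 000 (3 bits).
Byte 2: 0x9F = 10011111 (10xxxxxx ✓), payload 011111.
Byte 3: 0x9A = 10011010 (10xxxxxx ✓), payload 011010.
Byte 4: 0x84 = 10000100 (10xxxxxx ✓), payload 000100.
Concatenate: 000011111011010000100 = 0x1F684 (21 bits → U+1F684).

U+1F684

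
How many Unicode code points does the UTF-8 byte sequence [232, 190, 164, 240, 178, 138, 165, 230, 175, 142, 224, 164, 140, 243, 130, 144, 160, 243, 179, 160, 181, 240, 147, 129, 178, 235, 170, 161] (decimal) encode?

Byte at offset 0: 0xE8 = 11101000 → 3-byte char (#1). Advance 3.
Byte at offset 3: 0xF0 = 11110000 → 4-byte char (#2). Advance 4.
Byte at offset 7: 0xE6 = 11100110 → 3-byte char (#3). Advance 3.
Byte at offset 10: 0xE0 = 11100000 → 3-byte char (#4). Advance 3.
Byte at offset 13: 0xF3 = 11110011 → 4-byte char (#5). Advance 4.
Byte at offset 17: 0xF3 = 11110011 → 4-byte char (#6). Advance 4.
Byte at offset 21: 0xF0 = 11110000 → 4-byte char (#7). Advance 4.
Byte at offset 25: 0xEB = 11101011 → 3-byte char (#8). Advance 3.
Reached end at offset 28 after 8 code points.

8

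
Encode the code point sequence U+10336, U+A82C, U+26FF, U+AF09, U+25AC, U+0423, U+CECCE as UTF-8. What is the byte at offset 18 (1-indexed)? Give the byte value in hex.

0xA3

1-indexed offset 18 is 0-indexed offset 17.
U+10336 → 4-byte form F0 90 8C B6 at offsets 0–3.
U+A82C → 3-byte form EA A0 AC at offsets 4–6.
U+26FF → 3-byte form E2 9B BF at offsets 7–9.
U+AF09 → 3-byte form EA BC 89 at offsets 10–12.
U+25AC → 3-byte form E2 96 AC at offsets 13–15.
U+0423 → 2-byte form D0 A3 at offsets 16–17.
Offset 17 falls in char 6's range; it's byte 2 of D0 A3 = 0xA3.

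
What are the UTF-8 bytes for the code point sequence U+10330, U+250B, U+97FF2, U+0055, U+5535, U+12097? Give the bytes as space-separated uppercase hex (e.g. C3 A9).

F0 90 8C B0 E2 94 8B F2 97 BF B2 55 E5 94 B5 F0 92 82 97

U+10330: 4-byte form → F0 90 8C B0.
U+250B: 3-byte form → E2 94 8B.
U+97FF2: 4-byte form → F2 97 BF B2.
U+0055: 1-byte form → 55.
U+5535: 3-byte form → E5 94 B5.
U+12097: 4-byte form → F0 92 82 97.
Concatenated (19 bytes): F0 90 8C B0 E2 94 8B F2 97 BF B2 55 E5 94 B5 F0 92 82 97.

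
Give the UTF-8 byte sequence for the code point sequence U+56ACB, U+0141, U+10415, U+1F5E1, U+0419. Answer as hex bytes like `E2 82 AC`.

U+56ACB: 4-byte form → F1 96 AB 8B.
U+0141: 2-byte form → C5 81.
U+10415: 4-byte form → F0 90 90 95.
U+1F5E1: 4-byte form → F0 9F 97 A1.
U+0419: 2-byte form → D0 99.
Concatenated (16 bytes): F1 96 AB 8B C5 81 F0 90 90 95 F0 9F 97 A1 D0 99.

F1 96 AB 8B C5 81 F0 90 90 95 F0 9F 97 A1 D0 99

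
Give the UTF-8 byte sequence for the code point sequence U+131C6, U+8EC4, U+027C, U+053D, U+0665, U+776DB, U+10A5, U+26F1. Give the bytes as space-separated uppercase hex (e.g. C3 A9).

F0 93 87 86 E8 BB 84 C9 BC D4 BD D9 A5 F1 B7 9B 9B E1 82 A5 E2 9B B1

U+131C6: 4-byte form → F0 93 87 86.
U+8EC4: 3-byte form → E8 BB 84.
U+027C: 2-byte form → C9 BC.
U+053D: 2-byte form → D4 BD.
U+0665: 2-byte form → D9 A5.
U+776DB: 4-byte form → F1 B7 9B 9B.
U+10A5: 3-byte form → E1 82 A5.
U+26F1: 3-byte form → E2 9B B1.
Concatenated (23 bytes): F0 93 87 86 E8 BB 84 C9 BC D4 BD D9 A5 F1 B7 9B 9B E1 82 A5 E2 9B B1.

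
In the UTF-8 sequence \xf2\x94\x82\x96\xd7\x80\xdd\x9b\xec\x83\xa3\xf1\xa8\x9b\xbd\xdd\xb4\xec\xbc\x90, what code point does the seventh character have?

Offset 0: leading byte 0xF2 = 11110010 → 4-byte char #1 = F2 94 82 96.
Offset 4: leading byte 0xD7 = 11010111 → 2-byte char #2 = D7 80.
Offset 6: leading byte 0xDD = 11011101 → 2-byte char #3 = DD 9B.
Offset 8: leading byte 0xEC = 11101100 → 3-byte char #4 = EC 83 A3.
Offset 11: leading byte 0xF1 = 11110001 → 4-byte char #5 = F1 A8 9B BD.
Offset 15: leading byte 0xDD = 11011101 → 2-byte char #6 = DD B4.
Offset 17: leading byte 0xEC = 11101100 → 3-byte char #7 = EC BC 90.
Leading byte 0xEC = 11101100 matches 1110xxxx → 3-byte sequence.
Byte 1: 0xEC = 11101100, payload 1100 (4 bits).
Byte 2: 0xBC = 10111100 (10xxxxxx ✓), payload 111100.
Byte 3: 0x90 = 10010000 (10xxxxxx ✓), payload 010000.
Concatenate: 1100111100010000 = 0xCF10 (16 bits → U+CF10).

U+CF10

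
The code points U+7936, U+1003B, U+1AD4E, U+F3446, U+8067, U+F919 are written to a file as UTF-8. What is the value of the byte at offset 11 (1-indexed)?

0x8E

1-indexed offset 11 is 0-indexed offset 10.
U+7936 → 3-byte form E7 A4 B6 at offsets 0–2.
U+1003B → 4-byte form F0 90 80 BB at offsets 3–6.
U+1AD4E → 4-byte form F0 9A B5 8E at offsets 7–10.
Offset 10 falls in char 3's range; it's byte 4 of F0 9A B5 8E = 0x8E.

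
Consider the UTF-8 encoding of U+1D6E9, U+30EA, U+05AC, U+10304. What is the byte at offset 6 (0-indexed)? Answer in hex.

0xAA

U+1D6E9 → 4-byte form F0 9D 9B A9 at offsets 0–3.
U+30EA → 3-byte form E3 83 AA at offsets 4–6.
Offset 6 falls in char 2's range; it's byte 3 of E3 83 AA = 0xAA.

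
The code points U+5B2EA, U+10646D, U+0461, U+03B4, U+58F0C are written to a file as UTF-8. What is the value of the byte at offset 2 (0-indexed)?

0x8B

U+5B2EA → 4-byte form F1 9B 8B AA at offsets 0–3.
Offset 2 falls in char 1's range; it's byte 3 of F1 9B 8B AA = 0x8B.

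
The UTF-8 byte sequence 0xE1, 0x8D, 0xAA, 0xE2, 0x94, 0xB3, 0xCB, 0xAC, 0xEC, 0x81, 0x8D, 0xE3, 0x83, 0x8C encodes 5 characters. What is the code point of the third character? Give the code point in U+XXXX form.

U+02EC

Offset 0: leading byte 0xE1 = 11100001 → 3-byte char #1 = E1 8D AA.
Offset 3: leading byte 0xE2 = 11100010 → 3-byte char #2 = E2 94 B3.
Offset 6: leading byte 0xCB = 11001011 → 2-byte char #3 = CB AC.
Leading byte 0xCB = 11001011 matches 110xxxxx → 2-byte sequence.
Byte 1: 0xCB = 11001011, payload 01011 (5 bits).
Byte 2: 0xAC = 10101100 (10xxxxxx ✓), payload 101100.
Concatenate: 01011101100 = 0x2EC (11 bits → U+02EC).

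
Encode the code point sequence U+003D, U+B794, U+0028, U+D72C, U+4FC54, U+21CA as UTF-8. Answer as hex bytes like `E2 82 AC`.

3D EB 9E 94 28 ED 9C AC F1 8F B1 94 E2 87 8A

U+003D: 1-byte form → 3D.
U+B794: 3-byte form → EB 9E 94.
U+0028: 1-byte form → 28.
U+D72C: 3-byte form → ED 9C AC.
U+4FC54: 4-byte form → F1 8F B1 94.
U+21CA: 3-byte form → E2 87 8A.
Concatenated (15 bytes): 3D EB 9E 94 28 ED 9C AC F1 8F B1 94 E2 87 8A.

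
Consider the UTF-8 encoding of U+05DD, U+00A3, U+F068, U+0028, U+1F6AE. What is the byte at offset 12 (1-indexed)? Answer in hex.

0xAE

1-indexed offset 12 is 0-indexed offset 11.
U+05DD → 2-byte form D7 9D at offsets 0–1.
U+00A3 → 2-byte form C2 A3 at offsets 2–3.
U+F068 → 3-byte form EF 81 A8 at offsets 4–6.
U+0028 → 1-byte form 28 at offsets 7–7.
U+1F6AE → 4-byte form F0 9F 9A AE at offsets 8–11.
Offset 11 falls in char 5's range; it's byte 4 of F0 9F 9A AE = 0xAE.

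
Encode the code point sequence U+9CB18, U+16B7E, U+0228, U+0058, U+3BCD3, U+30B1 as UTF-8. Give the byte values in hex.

U+9CB18: 4-byte form → F2 9C AC 98.
U+16B7E: 4-byte form → F0 96 AD BE.
U+0228: 2-byte form → C8 A8.
U+0058: 1-byte form → 58.
U+3BCD3: 4-byte form → F0 BB B3 93.
U+30B1: 3-byte form → E3 82 B1.
Concatenated (18 bytes): F2 9C AC 98 F0 96 AD BE C8 A8 58 F0 BB B3 93 E3 82 B1.

F2 9C AC 98 F0 96 AD BE C8 A8 58 F0 BB B3 93 E3 82 B1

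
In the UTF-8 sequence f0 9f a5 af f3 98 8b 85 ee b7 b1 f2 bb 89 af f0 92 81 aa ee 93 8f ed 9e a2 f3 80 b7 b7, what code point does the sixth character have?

Offset 0: leading byte 0xF0 = 11110000 → 4-byte char #1 = F0 9F A5 AF.
Offset 4: leading byte 0xF3 = 11110011 → 4-byte char #2 = F3 98 8B 85.
Offset 8: leading byte 0xEE = 11101110 → 3-byte char #3 = EE B7 B1.
Offset 11: leading byte 0xF2 = 11110010 → 4-byte char #4 = F2 BB 89 AF.
Offset 15: leading byte 0xF0 = 11110000 → 4-byte char #5 = F0 92 81 AA.
Offset 19: leading byte 0xEE = 11101110 → 3-byte char #6 = EE 93 8F.
Leading byte 0xEE = 11101110 matches 1110xxxx → 3-byte sequence.
Byte 1: 0xEE = 11101110, payload 1110 (4 bits).
Byte 2: 0x93 = 10010011 (10xxxxxx ✓), payload 010011.
Byte 3: 0x8F = 10001111 (10xxxxxx ✓), payload 001111.
Concatenate: 1110010011001111 = 0xE4CF (16 bits → U+E4CF).

U+E4CF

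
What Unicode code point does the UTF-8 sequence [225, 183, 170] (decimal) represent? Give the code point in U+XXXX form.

Leading byte 0xE1 = 11100001 matches 1110xxxx → 3-byte sequence.
Byte 1: 0xE1 = 11100001, payload 0001 (4 bits).
Byte 2: 0xB7 = 10110111 (10xxxxxx ✓), payload 110111.
Byte 3: 0xAA = 10101010 (10xxxxxx ✓), payload 101010.
Concatenate: 0001110111101010 = 0x1DEA (16 bits → U+1DEA).

U+1DEA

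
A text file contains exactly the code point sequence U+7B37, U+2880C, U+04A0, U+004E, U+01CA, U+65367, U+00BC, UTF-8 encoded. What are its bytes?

U+7B37: 3-byte form → E7 AC B7.
U+2880C: 4-byte form → F0 A8 A0 8C.
U+04A0: 2-byte form → D2 A0.
U+004E: 1-byte form → 4E.
U+01CA: 2-byte form → C7 8A.
U+65367: 4-byte form → F1 A5 8D A7.
U+00BC: 2-byte form → C2 BC.
Concatenated (18 bytes): E7 AC B7 F0 A8 A0 8C D2 A0 4E C7 8A F1 A5 8D A7 C2 BC.

E7 AC B7 F0 A8 A0 8C D2 A0 4E C7 8A F1 A5 8D A7 C2 BC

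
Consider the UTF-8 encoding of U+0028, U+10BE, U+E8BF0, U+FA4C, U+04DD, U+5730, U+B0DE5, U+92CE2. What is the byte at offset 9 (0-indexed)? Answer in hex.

U+0028 → 1-byte form 28 at offsets 0–0.
U+10BE → 3-byte form E1 82 BE at offsets 1–3.
U+E8BF0 → 4-byte form F3 A8 AF B0 at offsets 4–7.
U+FA4C → 3-byte form EF A9 8C at offsets 8–10.
Offset 9 falls in char 4's range; it's byte 2 of EF A9 8C = 0xA9.

0xA9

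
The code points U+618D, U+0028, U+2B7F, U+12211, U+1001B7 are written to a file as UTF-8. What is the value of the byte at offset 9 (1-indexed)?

0x92

1-indexed offset 9 is 0-indexed offset 8.
U+618D → 3-byte form E6 86 8D at offsets 0–2.
U+0028 → 1-byte form 28 at offsets 3–3.
U+2B7F → 3-byte form E2 AD BF at offsets 4–6.
U+12211 → 4-byte form F0 92 88 91 at offsets 7–10.
Offset 8 falls in char 4's range; it's byte 2 of F0 92 88 91 = 0x92.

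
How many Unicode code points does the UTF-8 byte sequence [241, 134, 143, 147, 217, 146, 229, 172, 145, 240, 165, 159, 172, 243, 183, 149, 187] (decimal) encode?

5

Byte at offset 0: 0xF1 = 11110001 → 4-byte char (#1). Advance 4.
Byte at offset 4: 0xD9 = 11011001 → 2-byte char (#2). Advance 2.
Byte at offset 6: 0xE5 = 11100101 → 3-byte char (#3). Advance 3.
Byte at offset 9: 0xF0 = 11110000 → 4-byte char (#4). Advance 4.
Byte at offset 13: 0xF3 = 11110011 → 4-byte char (#5). Advance 4.
Reached end at offset 17 after 5 code points.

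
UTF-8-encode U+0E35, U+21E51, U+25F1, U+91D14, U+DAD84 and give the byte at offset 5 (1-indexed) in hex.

0xA1

1-indexed offset 5 is 0-indexed offset 4.
U+0E35 → 3-byte form E0 B8 B5 at offsets 0–2.
U+21E51 → 4-byte form F0 A1 B9 91 at offsets 3–6.
Offset 4 falls in char 2's range; it's byte 2 of F0 A1 B9 91 = 0xA1.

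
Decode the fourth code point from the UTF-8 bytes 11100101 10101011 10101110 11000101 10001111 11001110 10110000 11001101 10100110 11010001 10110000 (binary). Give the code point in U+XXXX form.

U+0366

Offset 0: leading byte 0xE5 = 11100101 → 3-byte char #1 = E5 AB AE.
Offset 3: leading byte 0xC5 = 11000101 → 2-byte char #2 = C5 8F.
Offset 5: leading byte 0xCE = 11001110 → 2-byte char #3 = CE B0.
Offset 7: leading byte 0xCD = 11001101 → 2-byte char #4 = CD A6.
Leading byte 0xCD = 11001101 matches 110xxxxx → 2-byte sequence.
Byte 1: 0xCD = 11001101, payload 01101 (5 bits).
Byte 2: 0xA6 = 10100110 (10xxxxxx ✓), payload 100110.
Concatenate: 01101100110 = 0x366 (11 bits → U+0366).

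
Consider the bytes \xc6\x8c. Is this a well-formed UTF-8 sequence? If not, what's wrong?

Leading byte 0xC6 = 11000110 → 2-byte form.
Continuation bytes 0x8C=10001100 all match 10xxxxxx.
Decoded value 0x18C is ≥ 0x80 (shortest form) and not a surrogate.

valid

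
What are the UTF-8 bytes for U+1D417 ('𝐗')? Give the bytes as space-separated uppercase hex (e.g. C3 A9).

F0 9D 90 97

U+1D417 = 0x1D417 = 119831 decimal. In range U+10000–U+10FFFF → 4-byte form: 11110xxx 10xxxxxx 10xxxxxx 10xxxxxx.
Binary (21 bits): 000011101010000010111.
Split 3+6+6+6: 000 | 011101 | 010000 | 010111.
Byte 1: 11110000 = 0xF0.
Byte 2: 10011101 = 0x9D.
Byte 3: 10010000 = 0x90.
Byte 4: 10010111 = 0x97.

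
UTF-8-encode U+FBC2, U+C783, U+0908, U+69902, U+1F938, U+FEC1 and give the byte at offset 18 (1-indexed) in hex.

1-indexed offset 18 is 0-indexed offset 17.
U+FBC2 → 3-byte form EF AF 82 at offsets 0–2.
U+C783 → 3-byte form EC 9E 83 at offsets 3–5.
U+0908 → 3-byte form E0 A4 88 at offsets 6–8.
U+69902 → 4-byte form F1 A9 A4 82 at offsets 9–12.
U+1F938 → 4-byte form F0 9F A4 B8 at offsets 13–16.
U+FEC1 → 3-byte form EF BB 81 at offsets 17–19.
Offset 17 falls in char 6's range; it's byte 1 of EF BB 81 = 0xEF.

0xEF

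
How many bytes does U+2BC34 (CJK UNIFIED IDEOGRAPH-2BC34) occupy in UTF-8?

U+2BC34 = 0x2BC34. UTF-8 uses 1 byte below 0x80, 2 below 0x800, 3 below 0x10000, 4 up to 0x10FFFF. 0x2BC34 is in U+10000–U+10FFFF → 4 bytes.

4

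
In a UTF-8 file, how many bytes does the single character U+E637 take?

3

U+E637 = 0xE637. UTF-8 uses 1 byte below 0x80, 2 below 0x800, 3 below 0x10000, 4 up to 0x10FFFF. 0xE637 is in U+0800–U+FFFF → 3 bytes.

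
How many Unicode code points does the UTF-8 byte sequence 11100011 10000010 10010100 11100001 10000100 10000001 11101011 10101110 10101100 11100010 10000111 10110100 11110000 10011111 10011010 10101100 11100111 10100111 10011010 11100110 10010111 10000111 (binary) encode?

7

Byte at offset 0: 0xE3 = 11100011 → 3-byte char (#1). Advance 3.
Byte at offset 3: 0xE1 = 11100001 → 3-byte char (#2). Advance 3.
Byte at offset 6: 0xEB = 11101011 → 3-byte char (#3). Advance 3.
Byte at offset 9: 0xE2 = 11100010 → 3-byte char (#4). Advance 3.
Byte at offset 12: 0xF0 = 11110000 → 4-byte char (#5). Advance 4.
Byte at offset 16: 0xE7 = 11100111 → 3-byte char (#6). Advance 3.
Byte at offset 19: 0xE6 = 11100110 → 3-byte char (#7). Advance 3.
Reached end at offset 22 after 7 code points.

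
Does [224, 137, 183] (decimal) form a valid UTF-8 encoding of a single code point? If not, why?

Leading byte 0xE0 = 11100000 → 3-byte form.
Continuation bytes all match 10xxxxxx. Payload decodes to 0x277.
But 0x277 < 0x800, the minimum for a 3-byte sequence — this is an overlong encoding.

invalid (overlong encoding)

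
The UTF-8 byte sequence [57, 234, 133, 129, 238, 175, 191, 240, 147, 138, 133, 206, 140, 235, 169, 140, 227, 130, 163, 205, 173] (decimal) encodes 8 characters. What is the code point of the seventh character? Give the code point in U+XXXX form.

U+30A3

Offset 0: leading byte 0x39 = 00111001 → 1-byte char #1 = 39.
Offset 1: leading byte 0xEA = 11101010 → 3-byte char #2 = EA 85 81.
Offset 4: leading byte 0xEE = 11101110 → 3-byte char #3 = EE AF BF.
Offset 7: leading byte 0xF0 = 11110000 → 4-byte char #4 = F0 93 8A 85.
Offset 11: leading byte 0xCE = 11001110 → 2-byte char #5 = CE 8C.
Offset 13: leading byte 0xEB = 11101011 → 3-byte char #6 = EB A9 8C.
Offset 16: leading byte 0xE3 = 11100011 → 3-byte char #7 = E3 82 A3.
Leading byte 0xE3 = 11100011 matches 1110xxxx → 3-byte sequence.
Byte 1: 0xE3 = 11100011, payload 0011 (4 bits).
Byte 2: 0x82 = 10000010 (10xxxxxx ✓), payload 000010.
Byte 3: 0xA3 = 10100011 (10xxxxxx ✓), payload 100011.
Concatenate: 0011000010100011 = 0x30A3 (16 bits → U+30A3).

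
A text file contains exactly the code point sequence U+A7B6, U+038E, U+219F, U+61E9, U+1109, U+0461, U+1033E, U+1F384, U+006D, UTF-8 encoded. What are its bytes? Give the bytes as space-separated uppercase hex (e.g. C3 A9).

U+A7B6: 3-byte form → EA 9E B6.
U+038E: 2-byte form → CE 8E.
U+219F: 3-byte form → E2 86 9F.
U+61E9: 3-byte form → E6 87 A9.
U+1109: 3-byte form → E1 84 89.
U+0461: 2-byte form → D1 A1.
U+1033E: 4-byte form → F0 90 8C BE.
U+1F384: 4-byte form → F0 9F 8E 84.
U+006D: 1-byte form → 6D.
Concatenated (25 bytes): EA 9E B6 CE 8E E2 86 9F E6 87 A9 E1 84 89 D1 A1 F0 90 8C BE F0 9F 8E 84 6D.

EA 9E B6 CE 8E E2 86 9F E6 87 A9 E1 84 89 D1 A1 F0 90 8C BE F0 9F 8E 84 6D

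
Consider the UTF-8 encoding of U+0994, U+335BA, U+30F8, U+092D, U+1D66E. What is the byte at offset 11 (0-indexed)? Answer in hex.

U+0994 → 3-byte form E0 A6 94 at offsets 0–2.
U+335BA → 4-byte form F0 B3 96 BA at offsets 3–6.
U+30F8 → 3-byte form E3 83 B8 at offsets 7–9.
U+092D → 3-byte form E0 A4 AD at offsets 10–12.
Offset 11 falls in char 4's range; it's byte 2 of E0 A4 AD = 0xA4.

0xA4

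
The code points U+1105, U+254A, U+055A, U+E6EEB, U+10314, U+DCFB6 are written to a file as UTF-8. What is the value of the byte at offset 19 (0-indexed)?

U+1105 → 3-byte form E1 84 85 at offsets 0–2.
U+254A → 3-byte form E2 95 8A at offsets 3–5.
U+055A → 2-byte form D5 9A at offsets 6–7.
U+E6EEB → 4-byte form F3 A6 BB AB at offsets 8–11.
U+10314 → 4-byte form F0 90 8C 94 at offsets 12–15.
U+DCFB6 → 4-byte form F3 9C BE B6 at offsets 16–19.
Offset 19 falls in char 6's range; it's byte 4 of F3 9C BE B6 = 0xB6.

0xB6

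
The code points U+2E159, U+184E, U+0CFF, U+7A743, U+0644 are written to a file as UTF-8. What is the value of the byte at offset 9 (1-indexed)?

0xB3

1-indexed offset 9 is 0-indexed offset 8.
U+2E159 → 4-byte form F0 AE 85 99 at offsets 0–3.
U+184E → 3-byte form E1 A1 8E at offsets 4–6.
U+0CFF → 3-byte form E0 B3 BF at offsets 7–9.
Offset 8 falls in char 3's range; it's byte 2 of E0 B3 BF = 0xB3.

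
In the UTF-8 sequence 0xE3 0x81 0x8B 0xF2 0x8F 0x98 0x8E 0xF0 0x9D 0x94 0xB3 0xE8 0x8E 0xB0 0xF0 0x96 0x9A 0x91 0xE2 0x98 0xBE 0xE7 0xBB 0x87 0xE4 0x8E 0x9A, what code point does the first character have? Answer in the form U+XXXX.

U+304B

Offset 0: leading byte 0xE3 = 11100011 → 3-byte char #1 = E3 81 8B.
Leading byte 0xE3 = 11100011 matches 1110xxxx → 3-byte sequence.
Byte 1: 0xE3 = 11100011, payload 0011 (4 bits).
Byte 2: 0x81 = 10000001 (10xxxxxx ✓), payload 000001.
Byte 3: 0x8B = 10001011 (10xxxxxx ✓), payload 001011.
Concatenate: 0011000001001011 = 0x304B (16 bits → U+304B).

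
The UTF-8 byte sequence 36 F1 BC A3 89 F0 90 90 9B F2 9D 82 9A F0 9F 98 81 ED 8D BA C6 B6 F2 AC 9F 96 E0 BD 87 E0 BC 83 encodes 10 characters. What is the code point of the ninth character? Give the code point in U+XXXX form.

U+0F47

Offset 0: leading byte 0x36 = 00110110 → 1-byte char #1 = 36.
Offset 1: leading byte 0xF1 = 11110001 → 4-byte char #2 = F1 BC A3 89.
Offset 5: leading byte 0xF0 = 11110000 → 4-byte char #3 = F0 90 90 9B.
Offset 9: leading byte 0xF2 = 11110010 → 4-byte char #4 = F2 9D 82 9A.
Offset 13: leading byte 0xF0 = 11110000 → 4-byte char #5 = F0 9F 98 81.
Offset 17: leading byte 0xED = 11101101 → 3-byte char #6 = ED 8D BA.
Offset 20: leading byte 0xC6 = 11000110 → 2-byte char #7 = C6 B6.
Offset 22: leading byte 0xF2 = 11110010 → 4-byte char #8 = F2 AC 9F 96.
Offset 26: leading byte 0xE0 = 11100000 → 3-byte char #9 = E0 BD 87.
Leading byte 0xE0 = 11100000 matches 1110xxxx → 3-byte sequence.
Byte 1: 0xE0 = 11100000, payload 0000 (4 bits).
Byte 2: 0xBD = 10111101 (10xxxxxx ✓), payload 111101.
Byte 3: 0x87 = 10000111 (10xxxxxx ✓), payload 000111.
Concatenate: 0000111101000111 = 0xF47 (16 bits → U+0F47).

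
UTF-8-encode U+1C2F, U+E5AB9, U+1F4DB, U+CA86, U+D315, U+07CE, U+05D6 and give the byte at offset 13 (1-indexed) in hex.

1-indexed offset 13 is 0-indexed offset 12.
U+1C2F → 3-byte form E1 B0 AF at offsets 0–2.
U+E5AB9 → 4-byte form F3 A5 AA B9 at offsets 3–6.
U+1F4DB → 4-byte form F0 9F 93 9B at offsets 7–10.
U+CA86 → 3-byte form EC AA 86 at offsets 11–13.
Offset 12 falls in char 4's range; it's byte 2 of EC AA 86 = 0xAA.

0xAA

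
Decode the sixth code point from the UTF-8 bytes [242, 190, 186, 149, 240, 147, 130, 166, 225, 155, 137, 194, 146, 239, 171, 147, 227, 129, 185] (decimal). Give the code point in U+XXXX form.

Offset 0: leading byte 0xF2 = 11110010 → 4-byte char #1 = F2 BE BA 95.
Offset 4: leading byte 0xF0 = 11110000 → 4-byte char #2 = F0 93 82 A6.
Offset 8: leading byte 0xE1 = 11100001 → 3-byte char #3 = E1 9B 89.
Offset 11: leading byte 0xC2 = 11000010 → 2-byte char #4 = C2 92.
Offset 13: leading byte 0xEF = 11101111 → 3-byte char #5 = EF AB 93.
Offset 16: leading byte 0xE3 = 11100011 → 3-byte char #6 = E3 81 B9.
Leading byte 0xE3 = 11100011 matches 1110xxxx → 3-byte sequence.
Byte 1: 0xE3 = 11100011, payload 0011 (4 bits).
Byte 2: 0x81 = 10000001 (10xxxxxx ✓), payload 000001.
Byte 3: 0xB9 = 10111001 (10xxxxxx ✓), payload 111001.
Concatenate: 0011000001111001 = 0x3079 (16 bits → U+3079).

U+3079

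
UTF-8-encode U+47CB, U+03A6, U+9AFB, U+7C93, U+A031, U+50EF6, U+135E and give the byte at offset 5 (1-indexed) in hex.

1-indexed offset 5 is 0-indexed offset 4.
U+47CB → 3-byte form E4 9F 8B at offsets 0–2.
U+03A6 → 2-byte form CE A6 at offsets 3–4.
Offset 4 falls in char 2's range; it's byte 2 of CE A6 = 0xA6.

0xA6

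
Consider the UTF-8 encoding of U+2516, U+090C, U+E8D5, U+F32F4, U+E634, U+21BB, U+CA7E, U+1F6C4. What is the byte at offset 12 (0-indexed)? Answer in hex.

0xB4

U+2516 → 3-byte form E2 94 96 at offsets 0–2.
U+090C → 3-byte form E0 A4 8C at offsets 3–5.
U+E8D5 → 3-byte form EE A3 95 at offsets 6–8.
U+F32F4 → 4-byte form F3 B3 8B B4 at offsets 9–12.
Offset 12 falls in char 4's range; it's byte 4 of F3 B3 8B B4 = 0xB4.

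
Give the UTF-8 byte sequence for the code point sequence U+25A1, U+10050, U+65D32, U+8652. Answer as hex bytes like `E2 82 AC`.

E2 96 A1 F0 90 81 90 F1 A5 B4 B2 E8 99 92

U+25A1: 3-byte form → E2 96 A1.
U+10050: 4-byte form → F0 90 81 90.
U+65D32: 4-byte form → F1 A5 B4 B2.
U+8652: 3-byte form → E8 99 92.
Concatenated (14 bytes): E2 96 A1 F0 90 81 90 F1 A5 B4 B2 E8 99 92.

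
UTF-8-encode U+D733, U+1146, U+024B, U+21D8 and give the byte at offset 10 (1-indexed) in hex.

1-indexed offset 10 is 0-indexed offset 9.
U+D733 → 3-byte form ED 9C B3 at offsets 0–2.
U+1146 → 3-byte form E1 85 86 at offsets 3–5.
U+024B → 2-byte form C9 8B at offsets 6–7.
U+21D8 → 3-byte form E2 87 98 at offsets 8–10.
Offset 9 falls in char 4's range; it's byte 2 of E2 87 98 = 0x87.

0x87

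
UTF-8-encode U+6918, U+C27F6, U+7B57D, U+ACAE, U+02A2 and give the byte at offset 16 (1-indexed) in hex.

0xA2

1-indexed offset 16 is 0-indexed offset 15.
U+6918 → 3-byte form E6 A4 98 at offsets 0–2.
U+C27F6 → 4-byte form F3 82 9F B6 at offsets 3–6.
U+7B57D → 4-byte form F1 BB 95 BD at offsets 7–10.
U+ACAE → 3-byte form EA B2 AE at offsets 11–13.
U+02A2 → 2-byte form CA A2 at offsets 14–15.
Offset 15 falls in char 5's range; it's byte 2 of CA A2 = 0xA2.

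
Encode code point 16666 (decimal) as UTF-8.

E4 84 9A

U+411A = 0x411A = 16666 decimal. In range U+0800–U+FFFF → 3-byte form: 1110xxxx 10xxxxxx 10xxxxxx.
Binary (16 bits): 0100000100011010.
Split 4+6+6: 0100 | 000100 | 011010.
Byte 1: 11100100 = 0xE4.
Byte 2: 10000100 = 0x84.
Byte 3: 10011010 = 0x9A.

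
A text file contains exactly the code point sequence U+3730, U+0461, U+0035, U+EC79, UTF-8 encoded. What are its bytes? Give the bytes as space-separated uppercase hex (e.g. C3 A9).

E3 9C B0 D1 A1 35 EE B1 B9

U+3730: 3-byte form → E3 9C B0.
U+0461: 2-byte form → D1 A1.
U+0035: 1-byte form → 35.
U+EC79: 3-byte form → EE B1 B9.
Concatenated (9 bytes): E3 9C B0 D1 A1 35 EE B1 B9.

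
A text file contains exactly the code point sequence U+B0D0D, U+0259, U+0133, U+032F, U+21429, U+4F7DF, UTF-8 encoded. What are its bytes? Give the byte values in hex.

F2 B0 B4 8D C9 99 C4 B3 CC AF F0 A1 90 A9 F1 8F 9F 9F

U+B0D0D: 4-byte form → F2 B0 B4 8D.
U+0259: 2-byte form → C9 99.
U+0133: 2-byte form → C4 B3.
U+032F: 2-byte form → CC AF.
U+21429: 4-byte form → F0 A1 90 A9.
U+4F7DF: 4-byte form → F1 8F 9F 9F.
Concatenated (18 bytes): F2 B0 B4 8D C9 99 C4 B3 CC AF F0 A1 90 A9 F1 8F 9F 9F.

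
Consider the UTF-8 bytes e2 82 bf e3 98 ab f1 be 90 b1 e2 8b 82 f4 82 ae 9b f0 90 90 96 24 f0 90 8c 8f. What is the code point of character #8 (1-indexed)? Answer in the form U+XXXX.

Offset 0: leading byte 0xE2 = 11100010 → 3-byte char #1 = E2 82 BF.
Offset 3: leading byte 0xE3 = 11100011 → 3-byte char #2 = E3 98 AB.
Offset 6: leading byte 0xF1 = 11110001 → 4-byte char #3 = F1 BE 90 B1.
Offset 10: leading byte 0xE2 = 11100010 → 3-byte char #4 = E2 8B 82.
Offset 13: leading byte 0xF4 = 11110100 → 4-byte char #5 = F4 82 AE 9B.
Offset 17: leading byte 0xF0 = 11110000 → 4-byte char #6 = F0 90 90 96.
Offset 21: leading byte 0x24 = 00100100 → 1-byte char #7 = 24.
Offset 22: leading byte 0xF0 = 11110000 → 4-byte char #8 = F0 90 8C 8F.
Leading byte 0xF0 = 11110000 matches 11110xxx → 4-byte sequence.
Byte 1: 0xF0 = 11110000, payload 000 (3 bits).
Byte 2: 0x90 = 10010000 (10xxxxxx ✓), payload 010000.
Byte 3: 0x8C = 10001100 (10xxxxxx ✓), payload 001100.
Byte 4: 0x8F = 10001111 (10xxxxxx ✓), payload 001111.
Concatenate: 000010000001100001111 = 0x1030F (21 bits → U+1030F).

U+1030F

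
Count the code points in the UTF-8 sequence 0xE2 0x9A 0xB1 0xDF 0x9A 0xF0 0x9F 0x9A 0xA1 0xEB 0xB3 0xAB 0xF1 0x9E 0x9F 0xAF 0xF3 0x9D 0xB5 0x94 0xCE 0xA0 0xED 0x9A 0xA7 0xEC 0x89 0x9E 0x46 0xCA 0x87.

11

Byte at offset 0: 0xE2 = 11100010 → 3-byte char (#1). Advance 3.
Byte at offset 3: 0xDF = 11011111 → 2-byte char (#2). Advance 2.
Byte at offset 5: 0xF0 = 11110000 → 4-byte char (#3). Advance 4.
Byte at offset 9: 0xEB = 11101011 → 3-byte char (#4). Advance 3.
Byte at offset 12: 0xF1 = 11110001 → 4-byte char (#5). Advance 4.
Byte at offset 16: 0xF3 = 11110011 → 4-byte char (#6). Advance 4.
Byte at offset 20: 0xCE = 11001110 → 2-byte char (#7). Advance 2.
Byte at offset 22: 0xED = 11101101 → 3-byte char (#8). Advance 3.
Byte at offset 25: 0xEC = 11101100 → 3-byte char (#9). Advance 3.
Byte at offset 28: 0x46 = 01000110 → 1-byte char (#10). Advance 1.
Byte at offset 29: 0xCA = 11001010 → 2-byte char (#11). Advance 2.
Reached end at offset 31 after 11 code points.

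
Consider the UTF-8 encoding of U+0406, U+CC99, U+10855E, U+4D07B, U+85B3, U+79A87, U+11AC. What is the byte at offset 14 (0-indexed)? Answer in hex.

0x96

U+0406 → 2-byte form D0 86 at offsets 0–1.
U+CC99 → 3-byte form EC B2 99 at offsets 2–4.
U+10855E → 4-byte form F4 88 95 9E at offsets 5–8.
U+4D07B → 4-byte form F1 8D 81 BB at offsets 9–12.
U+85B3 → 3-byte form E8 96 B3 at offsets 13–15.
Offset 14 falls in char 5's range; it's byte 2 of E8 96 B3 = 0x96.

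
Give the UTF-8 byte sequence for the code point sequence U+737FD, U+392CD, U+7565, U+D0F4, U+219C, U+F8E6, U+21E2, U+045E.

U+737FD: 4-byte form → F1 B3 9F BD.
U+392CD: 4-byte form → F0 B9 8B 8D.
U+7565: 3-byte form → E7 95 A5.
U+D0F4: 3-byte form → ED 83 B4.
U+219C: 3-byte form → E2 86 9C.
U+F8E6: 3-byte form → EF A3 A6.
U+21E2: 3-byte form → E2 87 A2.
U+045E: 2-byte form → D1 9E.
Concatenated (25 bytes): F1 B3 9F BD F0 B9 8B 8D E7 95 A5 ED 83 B4 E2 86 9C EF A3 A6 E2 87 A2 D1 9E.

F1 B3 9F BD F0 B9 8B 8D E7 95 A5 ED 83 B4 E2 86 9C EF A3 A6 E2 87 A2 D1 9E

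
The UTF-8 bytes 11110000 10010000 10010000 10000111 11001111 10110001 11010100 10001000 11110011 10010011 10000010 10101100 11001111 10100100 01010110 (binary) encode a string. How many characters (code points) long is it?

6

Byte at offset 0: 0xF0 = 11110000 → 4-byte char (#1). Advance 4.
Byte at offset 4: 0xCF = 11001111 → 2-byte char (#2). Advance 2.
Byte at offset 6: 0xD4 = 11010100 → 2-byte char (#3). Advance 2.
Byte at offset 8: 0xF3 = 11110011 → 4-byte char (#4). Advance 4.
Byte at offset 12: 0xCF = 11001111 → 2-byte char (#5). Advance 2.
Byte at offset 14: 0x56 = 01010110 → 1-byte char (#6). Advance 1.
Reached end at offset 15 after 6 code points.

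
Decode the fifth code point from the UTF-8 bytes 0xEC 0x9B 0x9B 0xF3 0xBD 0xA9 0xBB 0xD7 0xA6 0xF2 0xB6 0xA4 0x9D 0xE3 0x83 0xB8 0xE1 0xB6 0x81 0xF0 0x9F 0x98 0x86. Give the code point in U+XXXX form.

U+30F8

Offset 0: leading byte 0xEC = 11101100 → 3-byte char #1 = EC 9B 9B.
Offset 3: leading byte 0xF3 = 11110011 → 4-byte char #2 = F3 BD A9 BB.
Offset 7: leading byte 0xD7 = 11010111 → 2-byte char #3 = D7 A6.
Offset 9: leading byte 0xF2 = 11110010 → 4-byte char #4 = F2 B6 A4 9D.
Offset 13: leading byte 0xE3 = 11100011 → 3-byte char #5 = E3 83 B8.
Leading byte 0xE3 = 11100011 matches 1110xxxx → 3-byte sequence.
Byte 1: 0xE3 = 11100011, payload 0011 (4 bits).
Byte 2: 0x83 = 10000011 (10xxxxxx ✓), payload 000011.
Byte 3: 0xB8 = 10111000 (10xxxxxx ✓), payload 111000.
Concatenate: 0011000011111000 = 0x30F8 (16 bits → U+30F8).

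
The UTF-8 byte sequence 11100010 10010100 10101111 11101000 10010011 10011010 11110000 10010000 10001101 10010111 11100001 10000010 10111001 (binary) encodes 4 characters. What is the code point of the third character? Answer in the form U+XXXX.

U+10357

Offset 0: leading byte 0xE2 = 11100010 → 3-byte char #1 = E2 94 AF.
Offset 3: leading byte 0xE8 = 11101000 → 3-byte char #2 = E8 93 9A.
Offset 6: leading byte 0xF0 = 11110000 → 4-byte char #3 = F0 90 8D 97.
Leading byte 0xF0 = 11110000 matches 11110xxx → 4-byte sequence.
Byte 1: 0xF0 = 11110000, payload 000 (3 bits).
Byte 2: 0x90 = 10010000 (10xxxxxx ✓), payload 010000.
Byte 3: 0x8D = 10001101 (10xxxxxx ✓), payload 001101.
Byte 4: 0x97 = 10010111 (10xxxxxx ✓), payload 010111.
Concatenate: 000010000001101010111 = 0x10357 (21 bits → U+10357).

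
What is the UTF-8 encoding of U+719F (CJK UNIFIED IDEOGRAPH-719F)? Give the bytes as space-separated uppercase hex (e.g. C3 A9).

U+719F = 0x719F = 29087 decimal. In range U+0800–U+FFFF → 3-byte form: 1110xxxx 10xxxxxx 10xxxxxx.
Binary (16 bits): 0111000110011111.
Split 4+6+6: 0111 | 000110 | 011111.
Byte 1: 11100111 = 0xE7.
Byte 2: 10000110 = 0x86.
Byte 3: 10011111 = 0x9F.

E7 86 9F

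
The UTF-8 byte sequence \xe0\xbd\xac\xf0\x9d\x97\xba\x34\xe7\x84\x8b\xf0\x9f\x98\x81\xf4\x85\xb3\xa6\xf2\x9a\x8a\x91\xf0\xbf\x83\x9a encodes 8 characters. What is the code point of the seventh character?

Offset 0: leading byte 0xE0 = 11100000 → 3-byte char #1 = E0 BD AC.
Offset 3: leading byte 0xF0 = 11110000 → 4-byte char #2 = F0 9D 97 BA.
Offset 7: leading byte 0x34 = 00110100 → 1-byte char #3 = 34.
Offset 8: leading byte 0xE7 = 11100111 → 3-byte char #4 = E7 84 8B.
Offset 11: leading byte 0xF0 = 11110000 → 4-byte char #5 = F0 9F 98 81.
Offset 15: leading byte 0xF4 = 11110100 → 4-byte char #6 = F4 85 B3 A6.
Offset 19: leading byte 0xF2 = 11110010 → 4-byte char #7 = F2 9A 8A 91.
Leading byte 0xF2 = 11110010 matches 11110xxx → 4-byte sequence.
Byte 1: 0xF2 = 11110010, payload 010 (3 bits).
Byte 2: 0x9A = 10011010 (10xxxxxx ✓), payload 011010.
Byte 3: 0x8A = 10001010 (10xxxxxx ✓), payload 001010.
Byte 4: 0x91 = 10010001 (10xxxxxx ✓), payload 010001.
Concatenate: 010011010001010010001 = 0x9A291 (21 bits → U+9A291).

U+9A291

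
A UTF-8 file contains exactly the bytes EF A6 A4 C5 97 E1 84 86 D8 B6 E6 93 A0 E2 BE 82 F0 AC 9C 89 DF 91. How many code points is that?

Byte at offset 0: 0xEF = 11101111 → 3-byte char (#1). Advance 3.
Byte at offset 3: 0xC5 = 11000101 → 2-byte char (#2). Advance 2.
Byte at offset 5: 0xE1 = 11100001 → 3-byte char (#3). Advance 3.
Byte at offset 8: 0xD8 = 11011000 → 2-byte char (#4). Advance 2.
Byte at offset 10: 0xE6 = 11100110 → 3-byte char (#5). Advance 3.
Byte at offset 13: 0xE2 = 11100010 → 3-byte char (#6). Advance 3.
Byte at offset 16: 0xF0 = 11110000 → 4-byte char (#7). Advance 4.
Byte at offset 20: 0xDF = 11011111 → 2-byte char (#8). Advance 2.
Reached end at offset 22 after 8 code points.

8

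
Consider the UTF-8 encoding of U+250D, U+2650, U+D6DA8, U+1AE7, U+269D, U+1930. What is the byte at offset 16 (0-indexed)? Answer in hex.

U+250D → 3-byte form E2 94 8D at offsets 0–2.
U+2650 → 3-byte form E2 99 90 at offsets 3–5.
U+D6DA8 → 4-byte form F3 96 B6 A8 at offsets 6–9.
U+1AE7 → 3-byte form E1 AB A7 at offsets 10–12.
U+269D → 3-byte form E2 9A 9D at offsets 13–15.
U+1930 → 3-byte form E1 A4 B0 at offsets 16–18.
Offset 16 falls in char 6's range; it's byte 1 of E1 A4 B0 = 0xE1.

0xE1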